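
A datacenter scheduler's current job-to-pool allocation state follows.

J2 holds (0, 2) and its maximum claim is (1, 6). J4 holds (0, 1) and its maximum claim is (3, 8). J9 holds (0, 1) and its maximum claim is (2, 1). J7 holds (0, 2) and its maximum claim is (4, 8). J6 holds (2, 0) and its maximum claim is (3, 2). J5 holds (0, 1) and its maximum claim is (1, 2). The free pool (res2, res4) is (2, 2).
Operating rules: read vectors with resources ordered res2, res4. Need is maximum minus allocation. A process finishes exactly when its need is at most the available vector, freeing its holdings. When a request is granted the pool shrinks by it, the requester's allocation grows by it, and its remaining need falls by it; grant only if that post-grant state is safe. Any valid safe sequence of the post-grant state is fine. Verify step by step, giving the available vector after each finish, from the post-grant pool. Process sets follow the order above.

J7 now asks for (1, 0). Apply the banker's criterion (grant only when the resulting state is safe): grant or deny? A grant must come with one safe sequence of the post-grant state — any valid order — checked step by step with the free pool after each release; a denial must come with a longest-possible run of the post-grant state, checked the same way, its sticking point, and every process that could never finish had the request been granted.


GRANT: granting preserves safety; a valid post-grant sequence is J5, J6, J9, J2, J7, J4.
Key observation: even at the reduced pool (1, 2), J5 fits immediately, so safety survives the grant.
Verifying the post-grant state step by step:
  pool = (1, 2)
  J5 needs (1, 1) <= (1, 2) -> finishes; pool += (0, 1) = (1, 3)
  J6 needs (1, 2) <= (1, 3) -> finishes; pool += (2, 0) = (3, 3)
  J9 needs (2, 0) <= (3, 3) -> finishes; pool += (0, 1) = (3, 4)
  J2 needs (1, 4) <= (3, 4) -> finishes; pool += (0, 2) = (3, 6)
  J7 needs (3, 6) <= (3, 6) -> finishes; pool += (1, 2) = (4, 8)
  J4 needs (3, 7) <= (4, 8) -> finishes; pool += (0, 1) = (4, 9)


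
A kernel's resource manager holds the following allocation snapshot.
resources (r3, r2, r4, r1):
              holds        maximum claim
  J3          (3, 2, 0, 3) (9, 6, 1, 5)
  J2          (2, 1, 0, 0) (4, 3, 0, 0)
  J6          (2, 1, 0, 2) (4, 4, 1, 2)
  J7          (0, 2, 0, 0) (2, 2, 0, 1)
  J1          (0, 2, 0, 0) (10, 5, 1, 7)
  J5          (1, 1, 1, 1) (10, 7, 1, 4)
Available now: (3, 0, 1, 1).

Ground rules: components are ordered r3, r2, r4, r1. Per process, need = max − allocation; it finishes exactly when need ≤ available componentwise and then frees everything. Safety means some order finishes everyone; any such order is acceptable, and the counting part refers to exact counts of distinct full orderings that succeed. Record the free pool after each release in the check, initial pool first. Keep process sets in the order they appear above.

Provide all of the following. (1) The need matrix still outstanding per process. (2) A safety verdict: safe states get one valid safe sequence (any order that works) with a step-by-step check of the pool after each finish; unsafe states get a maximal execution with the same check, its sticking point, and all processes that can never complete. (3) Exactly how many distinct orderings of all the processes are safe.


(1) Outstanding need per process (order r3, r2, r4, r1):
  J3: (6, 4, 1, 2)
  J2: (2, 2, 0, 0)
  J6: (2, 3, 1, 0)
  J7: (2, 0, 0, 1)
  J1: (10, 3, 1, 7)
  J5: (9, 6, 0, 3)
(2) The state is SAFE; one workable sequence: J7, J2, J6, J3, J5, J1.
Key observation: J7 is the earliest step where a requested resource binds exactly: need (2, 0, 0, 1), pool (3, 0, 1, 1) at its turn.
Check, step by step:
  pool = (3, 0, 1, 1)
  J7 needs (2, 0, 0, 1) <= (3, 0, 1, 1) -> finishes; pool += (0, 2, 0, 0) = (3, 2, 1, 1)
  J2 needs (2, 2, 0, 0) <= (3, 2, 1, 1) -> finishes; pool += (2, 1, 0, 0) = (5, 3, 1, 1)
  J6 needs (2, 3, 1, 0) <= (5, 3, 1, 1) -> finishes; pool += (2, 1, 0, 2) = (7, 4, 1, 3)
  J3 needs (6, 4, 1, 2) <= (7, 4, 1, 3) -> finishes; pool += (3, 2, 0, 3) = (10, 6, 1, 6)
  J5 needs (9, 6, 0, 3) <= (10, 6, 1, 6) -> finishes; pool += (1, 1, 1, 1) = (11, 7, 2, 7)
  J1 needs (10, 3, 1, 7) <= (11, 7, 2, 7) -> finishes; pool += (0, 2, 0, 0) = (11, 9, 2, 7)
(3) The exact count: 1 of the possible complete orderings is a safe sequence.


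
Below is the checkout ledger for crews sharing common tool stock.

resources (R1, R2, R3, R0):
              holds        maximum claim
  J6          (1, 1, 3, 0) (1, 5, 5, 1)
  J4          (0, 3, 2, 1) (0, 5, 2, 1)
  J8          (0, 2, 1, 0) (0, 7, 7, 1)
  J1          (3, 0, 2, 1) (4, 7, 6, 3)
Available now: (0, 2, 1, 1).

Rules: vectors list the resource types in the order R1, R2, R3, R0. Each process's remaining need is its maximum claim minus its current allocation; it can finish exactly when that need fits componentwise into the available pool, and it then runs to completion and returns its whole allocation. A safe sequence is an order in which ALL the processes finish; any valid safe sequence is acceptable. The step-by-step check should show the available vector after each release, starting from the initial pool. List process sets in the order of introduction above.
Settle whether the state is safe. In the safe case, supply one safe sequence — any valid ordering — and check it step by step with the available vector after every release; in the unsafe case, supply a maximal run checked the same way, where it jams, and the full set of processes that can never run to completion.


SAFE, for example via the order J4, J6, J8, J1.
Key observation: reading the order forward, J4 is the first process whose need (0, 2, 0, 0) meets the free pool (0, 2, 1, 1) exactly on a resource it requests.
Verifying each step:
  pool = (0, 2, 1, 1)
  run J4 (needs (0, 2, 0, 0), free (0, 2, 1, 1)); after release of (0, 3, 2, 1) the pool is (0, 5, 3, 2)
  run J6 (needs (0, 4, 2, 1), free (0, 5, 3, 2)); after release of (1, 1, 3, 0) the pool is (1, 6, 6, 2)
  run J8 (needs (0, 5, 6, 1), free (1, 6, 6, 2)); after release of (0, 2, 1, 0) the pool is (1, 8, 7, 2)
  run J1 (needs (1, 7, 4, 2), free (1, 8, 7, 2)); after release of (3, 0, 2, 1) the pool is (4, 8, 9, 3)


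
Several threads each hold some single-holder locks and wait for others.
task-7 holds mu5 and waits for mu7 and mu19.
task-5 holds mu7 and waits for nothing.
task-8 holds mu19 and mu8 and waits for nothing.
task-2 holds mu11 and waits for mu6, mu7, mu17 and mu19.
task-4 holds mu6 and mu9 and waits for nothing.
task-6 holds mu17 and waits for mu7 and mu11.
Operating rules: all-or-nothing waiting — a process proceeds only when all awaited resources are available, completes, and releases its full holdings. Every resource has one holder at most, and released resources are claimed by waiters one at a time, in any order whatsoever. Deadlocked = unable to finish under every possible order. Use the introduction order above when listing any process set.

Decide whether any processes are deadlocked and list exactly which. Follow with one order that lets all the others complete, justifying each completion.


Deadlocked set: task-2 and task-6.
Key observation: the knot is the closed ring of waits task-2 -> task-6 -> task-2; no other process is dragged down with it.
One completion order for the rest: task-5, task-8, task-4, task-7.
Check, step by step:
  task-5: no waits; runs immediately, freeing mu7
  task-8: no waits; runs immediately, freeing mu19 and mu8
  task-4: no waits; runs immediately, freeing mu6 and mu9
  task-7 waits on mu7 and mu19 — all released -> runs and releases mu5


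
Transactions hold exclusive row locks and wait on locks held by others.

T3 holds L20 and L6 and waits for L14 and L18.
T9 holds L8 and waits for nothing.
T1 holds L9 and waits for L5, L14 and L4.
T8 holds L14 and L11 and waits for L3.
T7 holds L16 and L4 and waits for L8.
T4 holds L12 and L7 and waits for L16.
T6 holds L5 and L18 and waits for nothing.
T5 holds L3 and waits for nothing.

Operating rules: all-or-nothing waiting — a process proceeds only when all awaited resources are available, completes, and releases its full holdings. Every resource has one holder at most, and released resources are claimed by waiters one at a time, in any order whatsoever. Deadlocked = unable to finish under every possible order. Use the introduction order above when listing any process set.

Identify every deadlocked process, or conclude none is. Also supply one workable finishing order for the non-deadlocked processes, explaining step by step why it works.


No process is deadlocked.
Key observation: all waits point, directly or indirectly, at processes that can finish, so nothing is permanently blocked.
A valid finishing order for the others: T6, T9, T7, T5, T4, T8, T3, T1.
Walking it through:
  T6: no waits; runs immediately, freeing L5 and L18
  T9: no waits; runs immediately, freeing L8
  run T7 (all its waits — L8 — are resolved); releases L16 and L4
  T5: no waits; runs immediately, freeing L3
  run T4 (all its waits — L16 — are resolved); releases L12 and L7
  run T8 (all its waits — L3 — are resolved); releases L14 and L11
  run T3 (all its waits — L14 and L18 — are resolved); releases L20 and L6
  run T1 (all its waits — L5, L14 and L4 — are resolved); releases L9


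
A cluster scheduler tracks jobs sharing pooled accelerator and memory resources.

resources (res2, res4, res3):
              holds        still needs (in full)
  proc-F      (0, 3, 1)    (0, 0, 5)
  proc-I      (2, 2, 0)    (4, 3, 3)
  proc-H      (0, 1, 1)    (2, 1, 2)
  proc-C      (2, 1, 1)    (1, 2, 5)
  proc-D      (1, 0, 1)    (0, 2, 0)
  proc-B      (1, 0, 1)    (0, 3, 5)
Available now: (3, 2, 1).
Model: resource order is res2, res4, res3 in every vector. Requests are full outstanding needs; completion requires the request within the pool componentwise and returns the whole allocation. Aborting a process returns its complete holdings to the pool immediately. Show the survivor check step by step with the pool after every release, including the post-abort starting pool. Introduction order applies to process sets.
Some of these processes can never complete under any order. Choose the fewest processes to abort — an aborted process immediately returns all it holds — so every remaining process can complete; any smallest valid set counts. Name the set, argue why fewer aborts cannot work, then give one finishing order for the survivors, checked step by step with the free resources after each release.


Minimum abort set: proc-F and proc-B.
Key observation: aborting proc-F and proc-B returns (1, 3, 2), and proc-C — hopeless before — runs at step 4 with the returned capacity in the pool.
No one abort is enough; case by case: proc-F alone leaves proc-C blocked (short on res3); proc-I alone leaves proc-F blocked (short on res3); proc-H alone leaves proc-F blocked (short on res3); proc-C alone leaves proc-F blocked (short on res3); proc-D alone leaves proc-F blocked (short on res3); proc-B alone leaves proc-F blocked (short on res3).
Survivors finish in the order: proc-I, proc-H, proc-D, proc-C. Verifying each step (pool after the aborts first):
  pool = (4, 5, 3)
  proc-I: need (4, 3, 3) fits (4, 5, 3); releases (2, 2, 0), pool now (6, 7, 3)
  proc-H: need (2, 1, 2) fits (6, 7, 3); releases (0, 1, 1), pool now (6, 8, 4)
  proc-D: need (0, 2, 0) fits (6, 8, 4); releases (1, 0, 1), pool now (7, 8, 5)
  proc-C: need (1, 2, 5) fits (7, 8, 5); releases (2, 1, 1), pool now (9, 9, 6)


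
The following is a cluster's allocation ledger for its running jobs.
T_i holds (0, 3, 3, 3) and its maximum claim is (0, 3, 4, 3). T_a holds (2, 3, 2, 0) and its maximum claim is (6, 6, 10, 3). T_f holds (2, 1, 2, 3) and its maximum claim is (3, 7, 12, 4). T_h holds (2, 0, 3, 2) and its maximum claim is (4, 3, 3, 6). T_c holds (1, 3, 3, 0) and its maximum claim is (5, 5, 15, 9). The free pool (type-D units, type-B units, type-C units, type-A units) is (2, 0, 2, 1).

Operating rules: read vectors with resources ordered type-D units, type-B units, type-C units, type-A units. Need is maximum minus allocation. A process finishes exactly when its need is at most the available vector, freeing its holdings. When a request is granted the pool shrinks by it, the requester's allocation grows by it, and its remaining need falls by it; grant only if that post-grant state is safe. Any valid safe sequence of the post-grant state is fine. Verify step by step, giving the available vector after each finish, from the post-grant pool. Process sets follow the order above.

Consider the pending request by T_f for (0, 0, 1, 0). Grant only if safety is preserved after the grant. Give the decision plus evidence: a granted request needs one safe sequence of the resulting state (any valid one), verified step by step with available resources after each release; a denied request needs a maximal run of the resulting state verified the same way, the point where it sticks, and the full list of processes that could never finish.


DENY. Granting would leave the state unsafe.
Key observation: no order helps: past T_i, T_h, the free pool tops out at (4, 3, 7, 6), below what each blocked process needs in type-C units.
On the post-grant state, T_i, T_h is a maximal run — nothing extends it. Walking it through:
  pool = (2, 0, 1, 1)
  T_i needs (0, 0, 1, 0) <= (2, 0, 1, 1) -> finishes; pool += (0, 3, 3, 3) = (2, 3, 4, 4)
  T_h needs (2, 3, 0, 4) <= (2, 3, 4, 4) -> finishes; pool += (2, 0, 3, 2) = (4, 3, 7, 6)
  blocked: T_a wants (4, 3, 8, 3), pool (4, 3, 7, 6) — not enough type-C units
  blocked: T_f wants (1, 6, 9, 1), pool (4, 3, 7, 6) — not enough type-B units and type-C units
  blocked: T_c wants (4, 2, 12, 9), pool (4, 3, 7, 6) — not enough type-C units and type-A units
Post-grant, the permanently blocked set is T_a, T_f and T_c.


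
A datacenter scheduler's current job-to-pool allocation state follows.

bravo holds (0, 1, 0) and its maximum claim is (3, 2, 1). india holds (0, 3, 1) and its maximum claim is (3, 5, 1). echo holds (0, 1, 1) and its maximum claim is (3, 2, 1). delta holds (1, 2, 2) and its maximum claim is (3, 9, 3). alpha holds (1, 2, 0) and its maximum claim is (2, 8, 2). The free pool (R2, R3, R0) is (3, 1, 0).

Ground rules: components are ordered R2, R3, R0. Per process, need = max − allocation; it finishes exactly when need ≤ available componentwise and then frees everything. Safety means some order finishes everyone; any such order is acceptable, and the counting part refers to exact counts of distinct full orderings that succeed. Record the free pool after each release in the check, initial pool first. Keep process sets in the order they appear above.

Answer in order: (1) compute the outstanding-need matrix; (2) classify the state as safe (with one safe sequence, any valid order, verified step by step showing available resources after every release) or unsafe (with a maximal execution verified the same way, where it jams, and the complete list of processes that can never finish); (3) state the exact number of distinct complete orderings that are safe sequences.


(1) Outstanding need per process (order R2, R3, R0):
  bravo: (3, 1, 1)
  india: (3, 2, 0)
  echo: (3, 1, 0)
  delta: (2, 7, 1)
  alpha: (1, 6, 2)
(2) The state is SAFE; one workable sequence: echo, india, bravo, alpha, delta.
Key observation: the order's first zero-slack moment is echo ((3, 1, 0) needed, (3, 1, 0) free — a requested resource with nothing to spare).
Verifying each step:
  pool = (3, 1, 0)
  run echo (needs (3, 1, 0), free (3, 1, 0)); after release of (0, 1, 1) the pool is (3, 2, 1)
  run india (needs (3, 2, 0), free (3, 2, 1)); after release of (0, 3, 1) the pool is (3, 5, 2)
  run bravo (needs (3, 1, 1), free (3, 5, 2)); after release of (0, 1, 0) the pool is (3, 6, 2)
  run alpha (needs (1, 6, 2), free (3, 6, 2)); after release of (1, 2, 0) the pool is (4, 8, 2)
  run delta (needs (2, 7, 1), free (4, 8, 2)); after release of (1, 2, 2) the pool is (5, 10, 4)
(3) Precisely 2 of the possible complete orderings are safe sequences.


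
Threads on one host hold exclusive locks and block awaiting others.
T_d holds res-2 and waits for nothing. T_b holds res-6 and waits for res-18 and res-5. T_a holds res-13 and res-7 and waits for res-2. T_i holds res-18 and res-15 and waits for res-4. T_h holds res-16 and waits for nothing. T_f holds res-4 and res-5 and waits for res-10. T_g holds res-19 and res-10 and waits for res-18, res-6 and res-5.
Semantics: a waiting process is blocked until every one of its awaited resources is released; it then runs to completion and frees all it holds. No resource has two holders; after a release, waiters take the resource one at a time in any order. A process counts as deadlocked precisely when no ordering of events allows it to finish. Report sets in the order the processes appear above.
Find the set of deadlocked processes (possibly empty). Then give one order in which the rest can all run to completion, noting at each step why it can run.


Deadlocked: T_b, T_i, T_f and T_g.
Key observation: T_b -> T_i -> T_f -> T_g -> T_b is a circular wait — nothing in it can go first; no other process is dragged down with it.
One completion order for the rest: T_h, T_d, T_a.
Verifying each step:
  T_h waits on nothing -> runs at once and releases res-16
  T_d waits on nothing -> runs at once and releases res-2
  run T_a (all its waits — res-2 — are resolved); releases res-13 and res-7


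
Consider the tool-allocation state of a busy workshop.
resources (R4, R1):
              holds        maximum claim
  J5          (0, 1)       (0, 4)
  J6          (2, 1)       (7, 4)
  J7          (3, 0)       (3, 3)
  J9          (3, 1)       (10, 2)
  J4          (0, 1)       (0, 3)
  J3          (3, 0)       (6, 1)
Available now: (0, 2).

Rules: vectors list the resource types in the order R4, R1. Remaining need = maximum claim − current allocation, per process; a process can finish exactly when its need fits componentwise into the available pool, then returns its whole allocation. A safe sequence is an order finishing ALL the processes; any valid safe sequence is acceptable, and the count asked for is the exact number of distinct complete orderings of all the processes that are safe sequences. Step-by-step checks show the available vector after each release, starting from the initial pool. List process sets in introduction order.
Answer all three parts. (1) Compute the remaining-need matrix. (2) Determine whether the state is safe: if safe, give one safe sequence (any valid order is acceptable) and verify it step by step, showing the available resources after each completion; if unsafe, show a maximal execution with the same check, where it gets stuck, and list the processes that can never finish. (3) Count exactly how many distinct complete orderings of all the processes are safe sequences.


(1) Need matrix, components ordered R4, R1:
  J5: (0, 3)
  J6: (5, 3)
  J7: (0, 3)
  J9: (7, 1)
  J4: (0, 2)
  J3: (3, 1)
(2) The state is SAFE; one workable sequence: J4, J7, J3, J5, J6, J9.
Key observation: reading the order forward, J4 is the first process whose need (0, 2) meets the free pool (0, 2) exactly on a resource it requests.
Step-by-step check:
  pool = (0, 2)
  run J4 (needs (0, 2), free (0, 2)); after release of (0, 1) the pool is (0, 3)
  run J7 (needs (0, 3), free (0, 3)); after release of (3, 0) the pool is (3, 3)
  run J3 (needs (3, 1), free (3, 3)); after release of (3, 0) the pool is (6, 3)
  run J5 (needs (0, 3), free (6, 3)); after release of (0, 1) the pool is (6, 4)
  run J6 (needs (5, 3), free (6, 4)); after release of (2, 1) the pool is (8, 5)
  run J9 (needs (7, 1), free (8, 5)); after release of (3, 1) the pool is (11, 6)
(3) The exact count: 5 of the possible complete orderings are safe sequences.


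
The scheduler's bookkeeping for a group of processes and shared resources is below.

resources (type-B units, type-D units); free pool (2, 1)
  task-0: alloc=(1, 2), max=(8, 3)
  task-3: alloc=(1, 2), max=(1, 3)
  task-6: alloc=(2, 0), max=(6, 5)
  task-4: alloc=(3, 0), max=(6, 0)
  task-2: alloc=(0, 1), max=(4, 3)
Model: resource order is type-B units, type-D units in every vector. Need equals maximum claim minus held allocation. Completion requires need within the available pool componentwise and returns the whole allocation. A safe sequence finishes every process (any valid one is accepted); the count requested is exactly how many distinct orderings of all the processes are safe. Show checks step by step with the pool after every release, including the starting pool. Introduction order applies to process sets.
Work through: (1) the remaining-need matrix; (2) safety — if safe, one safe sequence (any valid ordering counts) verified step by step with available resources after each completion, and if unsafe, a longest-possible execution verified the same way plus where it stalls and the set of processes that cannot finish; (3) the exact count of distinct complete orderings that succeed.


(1) Outstanding need per process (order type-B units, type-D units):
  task-0: (7, 1)
  task-3: (0, 1)
  task-6: (4, 5)
  task-4: (3, 0)
  task-2: (4, 2)
(2) UNSAFE — no complete ordering exists.
Key observation: after task-3, task-4, task-2 the pool peaks at (6, 4), and each blocked process is short somewhere: task-0 on type-B units; task-6 on type-D units.
Going as far as possible: task-3, task-4, task-2; after that, nothing fits. Step-by-step check:
  pool = (2, 1)
  task-3: need (0, 1) fits (2, 1); releases (1, 2), pool now (3, 3)
  task-4: need (3, 0) fits (3, 3); releases (3, 0), pool now (6, 3)
  task-2: need (4, 2) fits (6, 3); releases (0, 1), pool now (6, 4)
  blocked: task-0 wants (7, 1), pool (6, 4) — not enough type-B units
  blocked: task-6 wants (4, 5), pool (6, 4) — not enough type-D units
Permanently blocked: task-0 and task-6.
(3) The exact count: 0 of the possible complete orderings are safe sequences.


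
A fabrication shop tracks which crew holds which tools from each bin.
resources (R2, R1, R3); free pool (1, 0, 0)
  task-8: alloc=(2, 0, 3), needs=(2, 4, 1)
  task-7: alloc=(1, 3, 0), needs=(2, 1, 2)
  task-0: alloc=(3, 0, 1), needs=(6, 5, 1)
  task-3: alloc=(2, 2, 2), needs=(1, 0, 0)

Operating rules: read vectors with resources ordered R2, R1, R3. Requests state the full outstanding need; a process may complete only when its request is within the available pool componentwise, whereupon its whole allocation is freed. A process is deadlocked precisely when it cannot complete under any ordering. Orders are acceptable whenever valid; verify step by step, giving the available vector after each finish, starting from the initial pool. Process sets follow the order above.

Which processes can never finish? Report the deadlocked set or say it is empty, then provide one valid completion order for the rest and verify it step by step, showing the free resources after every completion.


The deadlocked set is empty.
Key observation: starting with task-3, each completion frees enough for the next — no one is permanently blocked.
A valid finishing order for the others: task-3, task-7, task-8, task-0. Verifying each step:
  pool = (1, 0, 0)
  task-3: need (1, 0, 0) fits (1, 0, 0); releases (2, 2, 2), pool now (3, 2, 2)
  task-7: need (2, 1, 2) fits (3, 2, 2); releases (1, 3, 0), pool now (4, 5, 2)
  task-8: need (2, 4, 1) fits (4, 5, 2); releases (2, 0, 3), pool now (6, 5, 5)
  task-0: need (6, 5, 1) fits (6, 5, 5); releases (3, 0, 1), pool now (9, 5, 6)


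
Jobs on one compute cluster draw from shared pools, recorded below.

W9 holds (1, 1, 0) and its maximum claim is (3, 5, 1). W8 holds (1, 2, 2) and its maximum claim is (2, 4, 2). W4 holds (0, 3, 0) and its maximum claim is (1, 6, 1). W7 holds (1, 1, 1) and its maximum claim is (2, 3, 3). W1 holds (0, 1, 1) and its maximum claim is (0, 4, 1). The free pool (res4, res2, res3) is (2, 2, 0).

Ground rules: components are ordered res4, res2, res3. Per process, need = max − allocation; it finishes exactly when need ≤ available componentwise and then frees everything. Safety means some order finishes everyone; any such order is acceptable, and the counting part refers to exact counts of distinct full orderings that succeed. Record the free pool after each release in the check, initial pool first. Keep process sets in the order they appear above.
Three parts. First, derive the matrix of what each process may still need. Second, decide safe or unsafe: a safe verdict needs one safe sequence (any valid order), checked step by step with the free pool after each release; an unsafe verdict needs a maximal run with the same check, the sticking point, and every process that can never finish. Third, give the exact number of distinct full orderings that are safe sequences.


(1) Remaining need (order res4, res2, res3):
  W9: (2, 4, 1)
  W8: (1, 2, 0)
  W4: (1, 3, 1)
  W7: (1, 2, 2)
  W1: (0, 3, 0)
(2) The state is SAFE; one workable sequence: W8, W7, W1, W4, W9.
Key observation: W8 marks the first exact bind of the order: its need (1, 2, 0) fits the free (2, 2, 0) with zero slack on a requested resource.
Walking it through:
  pool = (2, 2, 0)
  run W8 (needs (1, 2, 0), free (2, 2, 0)); after release of (1, 2, 2) the pool is (3, 4, 2)
  run W7 (needs (1, 2, 2), free (3, 4, 2)); after release of (1, 1, 1) the pool is (4, 5, 3)
  run W1 (needs (0, 3, 0), free (4, 5, 3)); after release of (0, 1, 1) the pool is (4, 6, 4)
  run W4 (needs (1, 3, 1), free (4, 6, 4)); after release of (0, 3, 0) the pool is (4, 9, 4)
  run W9 (needs (2, 4, 1), free (4, 9, 4)); after release of (1, 1, 0) the pool is (5, 10, 4)
(3) Exactly 24 of the possible complete orderings are safe sequences.


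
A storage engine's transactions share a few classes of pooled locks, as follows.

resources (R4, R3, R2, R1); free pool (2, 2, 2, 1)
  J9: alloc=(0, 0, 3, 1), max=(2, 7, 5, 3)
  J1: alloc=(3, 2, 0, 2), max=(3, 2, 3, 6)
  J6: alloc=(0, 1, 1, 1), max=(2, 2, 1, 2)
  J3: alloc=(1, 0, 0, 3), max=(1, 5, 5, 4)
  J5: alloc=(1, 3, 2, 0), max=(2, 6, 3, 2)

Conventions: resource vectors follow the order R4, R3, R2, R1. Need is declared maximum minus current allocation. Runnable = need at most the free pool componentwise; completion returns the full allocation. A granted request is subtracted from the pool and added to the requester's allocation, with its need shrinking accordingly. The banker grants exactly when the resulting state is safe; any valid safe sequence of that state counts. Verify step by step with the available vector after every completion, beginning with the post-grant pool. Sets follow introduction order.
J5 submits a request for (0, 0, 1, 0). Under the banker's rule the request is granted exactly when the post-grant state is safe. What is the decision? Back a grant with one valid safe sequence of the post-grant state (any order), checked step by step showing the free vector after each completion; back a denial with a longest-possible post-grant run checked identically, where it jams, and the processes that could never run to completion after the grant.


GRANT — the state after the grant stays safe, e.g. via J6, J5, J3, J1, J9.
Key observation: after the grant the pool drops to (2, 2, 1, 1), which still lets J6 finish first and unwind the rest.
Verifying the post-grant state step by step:
  pool = (2, 2, 1, 1)
  J6 needs (2, 1, 0, 1) <= (2, 2, 1, 1) -> finishes; pool += (0, 1, 1, 1) = (2, 3, 2, 2)
  J5 needs (1, 3, 0, 2) <= (2, 3, 2, 2) -> finishes; pool += (1, 3, 3, 0) = (3, 6, 5, 2)
  J3 needs (0, 5, 5, 1) <= (3, 6, 5, 2) -> finishes; pool += (1, 0, 0, 3) = (4, 6, 5, 5)
  J1 needs (0, 0, 3, 4) <= (4, 6, 5, 5) -> finishes; pool += (3, 2, 0, 2) = (7, 8, 5, 7)
  J9 needs (2, 7, 2, 2) <= (7, 8, 5, 7) -> finishes; pool += (0, 0, 3, 1) = (7, 8, 8, 8)


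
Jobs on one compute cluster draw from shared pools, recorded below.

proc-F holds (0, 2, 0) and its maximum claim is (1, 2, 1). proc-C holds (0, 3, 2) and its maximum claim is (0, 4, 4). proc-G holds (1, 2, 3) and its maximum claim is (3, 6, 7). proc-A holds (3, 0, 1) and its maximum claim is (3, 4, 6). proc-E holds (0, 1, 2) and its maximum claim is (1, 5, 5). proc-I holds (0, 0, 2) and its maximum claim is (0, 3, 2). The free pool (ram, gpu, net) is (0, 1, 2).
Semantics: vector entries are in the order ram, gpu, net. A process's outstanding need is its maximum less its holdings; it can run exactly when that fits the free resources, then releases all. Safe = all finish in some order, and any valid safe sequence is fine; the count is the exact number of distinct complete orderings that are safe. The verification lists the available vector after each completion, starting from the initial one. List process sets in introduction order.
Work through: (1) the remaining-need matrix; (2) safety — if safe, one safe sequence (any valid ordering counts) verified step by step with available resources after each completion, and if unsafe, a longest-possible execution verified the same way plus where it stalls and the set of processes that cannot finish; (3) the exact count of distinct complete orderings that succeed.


(1) Outstanding need per process (order ram, gpu, net):
  proc-F: (1, 0, 1)
  proc-C: (0, 1, 2)
  proc-G: (2, 4, 4)
  proc-A: (0, 4, 5)
  proc-E: (1, 4, 3)
  proc-I: (0, 3, 0)
(2) SAFE — a valid safe sequence is proc-C, proc-I, proc-A, proc-G, proc-E, proc-F.
Key observation: the first exact fit in this order is proc-C — it needs (0, 1, 2) with (0, 1, 2) free, meeting a requested resource to the last unit.
Verifying each step:
  pool = (0, 1, 2)
  run proc-C (needs (0, 1, 2), free (0, 1, 2)); after release of (0, 3, 2) the pool is (0, 4, 4)
  run proc-I (needs (0, 3, 0), free (0, 4, 4)); after release of (0, 0, 2) the pool is (0, 4, 6)
  run proc-A (needs (0, 4, 5), free (0, 4, 6)); after release of (3, 0, 1) the pool is (3, 4, 7)
  run proc-G (needs (2, 4, 4), free (3, 4, 7)); after release of (1, 2, 3) the pool is (4, 6, 10)
  run proc-E (needs (1, 4, 3), free (4, 6, 10)); after release of (0, 1, 2) the pool is (4, 7, 12)
  run proc-F (needs (1, 0, 1), free (4, 7, 12)); after release of (0, 2, 0) the pool is (4, 9, 12)
(3) The exact count: 6 of the possible complete orderings are safe sequences.


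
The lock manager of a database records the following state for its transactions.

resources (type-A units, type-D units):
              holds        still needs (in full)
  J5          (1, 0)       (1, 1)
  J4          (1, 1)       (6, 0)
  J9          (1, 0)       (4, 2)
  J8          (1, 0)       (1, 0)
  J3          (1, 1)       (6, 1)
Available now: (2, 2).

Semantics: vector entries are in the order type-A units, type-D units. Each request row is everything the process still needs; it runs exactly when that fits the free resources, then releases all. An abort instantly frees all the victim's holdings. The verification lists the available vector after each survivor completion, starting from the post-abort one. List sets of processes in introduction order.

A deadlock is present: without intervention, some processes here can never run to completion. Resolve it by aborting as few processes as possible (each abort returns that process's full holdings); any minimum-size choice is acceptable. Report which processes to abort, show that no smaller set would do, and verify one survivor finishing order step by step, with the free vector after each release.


Abort J4.
Key observation: the returned (1, 1) from J4 is what brings J3 — unrunnable before, under any order — into play at step 4.
No smaller set exists: with zero aborts the deadlock remains.
Survivors finish in the order: J8, J5, J9, J3. Step-by-step check (pool after the aborts first):
  pool = (3, 3)
  J8 needs (1, 0) <= (3, 3) -> finishes; pool += (1, 0) = (4, 3)
  J5 needs (1, 1) <= (4, 3) -> finishes; pool += (1, 0) = (5, 3)
  J9 needs (4, 2) <= (5, 3) -> finishes; pool += (1, 0) = (6, 3)
  J3 needs (6, 1) <= (6, 3) -> finishes; pool += (1, 1) = (7, 4)


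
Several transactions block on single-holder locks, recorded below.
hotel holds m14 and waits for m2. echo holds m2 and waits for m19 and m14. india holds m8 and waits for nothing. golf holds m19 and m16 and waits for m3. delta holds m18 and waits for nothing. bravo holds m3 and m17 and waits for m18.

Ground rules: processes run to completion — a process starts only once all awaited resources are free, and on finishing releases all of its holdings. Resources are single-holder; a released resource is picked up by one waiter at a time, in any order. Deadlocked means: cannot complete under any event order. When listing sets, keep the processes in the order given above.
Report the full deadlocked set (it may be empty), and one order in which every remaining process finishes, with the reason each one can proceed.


The deadlocked set is hotel and echo.
Key observation: the knot is the closed ring of waits hotel -> echo -> hotel; no other process is dragged down with it.
The rest can finish in the order india, delta, bravo, golf.
Walking it through:
  run india (it waits on nothing); releases m8
  run delta (it waits on nothing); releases m18
  bravo waits on m18 — all released -> runs and releases m3 and m17
  golf waits on m3 — all released -> runs and releases m19 and m16


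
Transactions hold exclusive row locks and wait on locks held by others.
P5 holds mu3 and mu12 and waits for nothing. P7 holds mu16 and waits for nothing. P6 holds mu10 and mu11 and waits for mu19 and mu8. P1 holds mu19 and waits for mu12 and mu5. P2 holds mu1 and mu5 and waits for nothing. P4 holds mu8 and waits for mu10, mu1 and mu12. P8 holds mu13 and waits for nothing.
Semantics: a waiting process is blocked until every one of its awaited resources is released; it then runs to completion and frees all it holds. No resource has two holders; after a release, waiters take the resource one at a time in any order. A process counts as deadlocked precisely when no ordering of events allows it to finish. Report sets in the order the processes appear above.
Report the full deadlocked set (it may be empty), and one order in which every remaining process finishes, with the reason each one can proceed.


Deadlocked set: P6 and P4.
Key observation: P6 -> P4 -> P6 is a circular wait — nothing in it can go first; no other process is dragged down with it.
One completion order for the rest: P8, P5, P7, P2, P1.
Verifying each step:
  P8 waits on nothing -> runs at once and releases mu13
  P5 waits on nothing -> runs at once and releases mu3 and mu12
  P7 waits on nothing -> runs at once and releases mu16
  P2 waits on nothing -> runs at once and releases mu1 and mu5
  P1 waits on mu12 and mu5 — all released -> runs and releases mu19


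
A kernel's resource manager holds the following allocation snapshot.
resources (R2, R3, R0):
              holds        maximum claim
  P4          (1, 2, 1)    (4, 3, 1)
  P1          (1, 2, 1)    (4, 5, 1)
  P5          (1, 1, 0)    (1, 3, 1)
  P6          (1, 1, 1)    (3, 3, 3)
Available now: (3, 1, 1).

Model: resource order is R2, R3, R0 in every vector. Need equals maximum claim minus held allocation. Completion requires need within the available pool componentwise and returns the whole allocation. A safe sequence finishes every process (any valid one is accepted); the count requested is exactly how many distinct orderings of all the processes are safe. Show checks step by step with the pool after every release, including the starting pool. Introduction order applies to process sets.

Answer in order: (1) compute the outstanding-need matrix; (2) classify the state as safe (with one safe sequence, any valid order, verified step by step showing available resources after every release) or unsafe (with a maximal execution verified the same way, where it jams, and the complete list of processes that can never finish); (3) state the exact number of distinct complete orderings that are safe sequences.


(1) Remaining need (order R2, R3, R0):
  P4: (3, 1, 0)
  P1: (3, 3, 0)
  P5: (0, 2, 1)
  P6: (2, 2, 2)
(2) SAFE — a valid safe sequence is P4, P6, P5, P1.
Key observation: at P4 the run first touches a limit — (3, 1, 0) against (3, 1, 1), exact on a resource it actually requests.
Verifying each step:
  pool = (3, 1, 1)
  P4 needs (3, 1, 0) <= (3, 1, 1) -> finishes; pool += (1, 2, 1) = (4, 3, 2)
  P6 needs (2, 2, 2) <= (4, 3, 2) -> finishes; pool += (1, 1, 1) = (5, 4, 3)
  P5 needs (0, 2, 1) <= (5, 4, 3) -> finishes; pool += (1, 1, 0) = (6, 5, 3)
  P1 needs (3, 3, 0) <= (6, 5, 3) -> finishes; pool += (1, 2, 1) = (7, 7, 4)
(3) Precisely 6 of the possible complete orderings are safe sequences.


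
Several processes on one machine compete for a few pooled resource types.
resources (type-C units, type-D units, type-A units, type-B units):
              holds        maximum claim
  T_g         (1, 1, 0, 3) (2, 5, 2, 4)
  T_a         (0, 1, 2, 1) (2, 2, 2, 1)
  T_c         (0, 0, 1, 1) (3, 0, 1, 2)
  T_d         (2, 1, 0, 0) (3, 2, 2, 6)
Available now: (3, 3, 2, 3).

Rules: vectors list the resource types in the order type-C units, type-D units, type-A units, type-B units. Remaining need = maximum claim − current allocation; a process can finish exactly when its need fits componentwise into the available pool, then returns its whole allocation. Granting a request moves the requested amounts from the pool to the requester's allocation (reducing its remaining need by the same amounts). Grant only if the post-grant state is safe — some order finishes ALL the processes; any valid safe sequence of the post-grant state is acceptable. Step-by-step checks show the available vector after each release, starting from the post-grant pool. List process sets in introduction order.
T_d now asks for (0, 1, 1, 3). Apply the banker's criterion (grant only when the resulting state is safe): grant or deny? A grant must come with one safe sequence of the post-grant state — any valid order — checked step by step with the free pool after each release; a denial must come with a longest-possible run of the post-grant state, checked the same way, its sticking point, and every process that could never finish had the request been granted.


DENY: after the grant no complete ordering would exist.
Key observation: after T_a, T_c the pool peaks at (3, 3, 4, 2), and each blocked process is short somewhere: T_g on type-D units; T_d on type-B units.
After a pretend grant, a maximal execution: T_a, T_c — then nothing else fits. Walking it through:
  pool = (3, 2, 1, 0)
  T_a: need (2, 1, 0, 0) fits (3, 2, 1, 0); releases (0, 1, 2, 1), pool now (3, 3, 3, 1)
  T_c: need (3, 0, 0, 1) fits (3, 3, 3, 1); releases (0, 0, 1, 1), pool now (3, 3, 4, 2)
  blocked: T_g wants (1, 4, 2, 1), pool (3, 3, 4, 2) — not enough type-D units
  blocked: T_d wants (1, 0, 1, 3), pool (3, 3, 4, 2) — not enough type-B units
Post-grant, the permanently blocked set is T_g and T_d.


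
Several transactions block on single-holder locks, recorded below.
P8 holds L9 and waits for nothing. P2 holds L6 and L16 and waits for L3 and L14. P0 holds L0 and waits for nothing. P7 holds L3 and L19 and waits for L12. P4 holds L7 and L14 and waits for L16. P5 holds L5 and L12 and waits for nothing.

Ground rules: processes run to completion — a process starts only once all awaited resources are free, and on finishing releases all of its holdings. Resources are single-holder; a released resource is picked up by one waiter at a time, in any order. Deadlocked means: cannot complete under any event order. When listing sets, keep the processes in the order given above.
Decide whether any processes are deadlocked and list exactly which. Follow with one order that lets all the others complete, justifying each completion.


The deadlocked set is P2 and P4.
Key observation: P2 -> P4 -> P2 is a circular wait — nothing in it can go first; no other process is dragged down with it.
One completion order for the rest: P5, P7, P8, P0.
Walking it through:
  run P5 (it waits on nothing); releases L5 and L12
  P7: everything it awaited (L12) is free; runs, freeing L3 and L19
  run P8 (it waits on nothing); releases L9
  run P0 (it waits on nothing); releases L0


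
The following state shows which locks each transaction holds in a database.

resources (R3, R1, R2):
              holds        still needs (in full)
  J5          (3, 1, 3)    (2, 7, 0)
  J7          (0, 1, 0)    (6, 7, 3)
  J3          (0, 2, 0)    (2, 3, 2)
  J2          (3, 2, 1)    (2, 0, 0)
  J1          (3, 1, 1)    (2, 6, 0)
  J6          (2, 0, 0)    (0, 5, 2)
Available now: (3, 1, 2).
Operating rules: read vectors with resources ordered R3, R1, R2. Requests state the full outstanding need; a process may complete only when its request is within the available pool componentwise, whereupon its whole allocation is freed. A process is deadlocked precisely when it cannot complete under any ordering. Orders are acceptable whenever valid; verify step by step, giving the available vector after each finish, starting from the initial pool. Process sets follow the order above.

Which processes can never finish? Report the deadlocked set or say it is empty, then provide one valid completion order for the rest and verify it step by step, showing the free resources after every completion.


Deadlocked set: J5, J7 and J1.
Key observation: once J2, J3, J6 finish, the pool peaks at (8, 5, 3) — and every remaining process still needs more R1 than that.
A valid finishing order for the others: J2, J3, J6. Verifying each step:
  pool = (3, 1, 2)
  J2: need (2, 0, 0) fits (3, 1, 2); releases (3, 2, 1), pool now (6, 3, 3)
  J3: need (2, 3, 2) fits (6, 3, 3); releases (0, 2, 0), pool now (6, 5, 3)
  J6: need (0, 5, 2) fits (6, 5, 3); releases (2, 0, 0), pool now (8, 5, 3)
The blocked processes can never fit:
  J5 cannot run: need (2, 7, 0) vs free (8, 5, 3) (insufficient R1)
  J7 cannot run: need (6, 7, 3) vs free (8, 5, 3) (insufficient R1)
  J1 cannot run: need (2, 6, 0) vs free (8, 5, 3) (insufficient R1)
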